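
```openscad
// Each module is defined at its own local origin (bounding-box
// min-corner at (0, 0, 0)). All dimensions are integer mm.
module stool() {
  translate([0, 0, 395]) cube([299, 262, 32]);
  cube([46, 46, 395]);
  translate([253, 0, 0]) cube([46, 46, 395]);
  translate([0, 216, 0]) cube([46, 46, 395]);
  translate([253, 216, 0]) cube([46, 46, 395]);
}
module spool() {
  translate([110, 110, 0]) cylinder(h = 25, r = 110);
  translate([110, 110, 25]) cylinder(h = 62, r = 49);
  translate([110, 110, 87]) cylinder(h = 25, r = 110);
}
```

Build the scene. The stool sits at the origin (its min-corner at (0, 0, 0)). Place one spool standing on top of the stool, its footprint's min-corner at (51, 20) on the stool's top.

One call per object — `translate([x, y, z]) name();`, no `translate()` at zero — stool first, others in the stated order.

stool();
translate([51, 20, 427]) spool();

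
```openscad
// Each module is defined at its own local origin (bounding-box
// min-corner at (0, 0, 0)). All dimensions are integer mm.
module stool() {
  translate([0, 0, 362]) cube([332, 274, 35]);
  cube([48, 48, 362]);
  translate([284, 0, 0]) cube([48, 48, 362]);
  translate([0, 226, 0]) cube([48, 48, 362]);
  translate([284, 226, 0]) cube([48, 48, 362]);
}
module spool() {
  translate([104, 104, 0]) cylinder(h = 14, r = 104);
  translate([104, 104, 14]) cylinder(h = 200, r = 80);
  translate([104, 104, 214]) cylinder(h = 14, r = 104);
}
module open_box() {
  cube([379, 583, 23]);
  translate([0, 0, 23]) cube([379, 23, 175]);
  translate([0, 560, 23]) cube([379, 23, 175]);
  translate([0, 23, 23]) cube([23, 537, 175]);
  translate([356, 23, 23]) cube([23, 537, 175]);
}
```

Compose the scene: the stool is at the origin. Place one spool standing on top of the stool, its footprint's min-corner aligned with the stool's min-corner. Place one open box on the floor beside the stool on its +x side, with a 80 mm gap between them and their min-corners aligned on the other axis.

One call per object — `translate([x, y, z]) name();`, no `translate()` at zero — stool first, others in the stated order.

stool();
translate([0, 0, 397]) spool();
translate([412, 0, 0]) open_box();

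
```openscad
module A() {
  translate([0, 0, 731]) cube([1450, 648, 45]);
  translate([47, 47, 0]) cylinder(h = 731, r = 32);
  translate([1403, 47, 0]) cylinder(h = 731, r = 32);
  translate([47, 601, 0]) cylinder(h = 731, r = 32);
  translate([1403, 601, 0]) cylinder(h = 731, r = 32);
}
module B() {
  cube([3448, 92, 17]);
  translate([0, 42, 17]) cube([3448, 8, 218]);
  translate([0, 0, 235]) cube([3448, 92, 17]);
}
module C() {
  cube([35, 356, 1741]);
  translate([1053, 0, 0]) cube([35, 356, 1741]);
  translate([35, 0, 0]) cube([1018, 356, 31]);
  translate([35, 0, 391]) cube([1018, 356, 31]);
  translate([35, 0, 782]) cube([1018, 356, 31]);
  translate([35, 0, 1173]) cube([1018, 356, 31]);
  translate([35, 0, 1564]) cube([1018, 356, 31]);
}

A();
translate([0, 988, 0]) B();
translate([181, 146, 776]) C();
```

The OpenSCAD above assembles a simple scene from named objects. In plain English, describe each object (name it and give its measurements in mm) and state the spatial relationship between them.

A is a table: top 1450 mm (x) × 648 mm (y), 45 mm thick, upper face at z = 776 mm, on four round legs of 64 mm diameter, each leg's bounding box inset 15 mm from the nearest pair of top edges, running from z = 0 to the bottom of the top.

B is an I-beam lying along x, 3448 mm long. Overall section height 252 mm. Two flanges 92 mm wide (y) and 17 mm thick, one on the floor and one at the top; a web 8 mm thick runs between them, centred on the flange width.

C is an open bookshelf. Two side panels, each 35 mm thick, 356 mm deep and 1741 mm tall, stand 1088 mm apart (outside-to-outside). Between them sit 5 shelves, each 31 mm thick and 356 mm deep, spanning the full gap between the sides. The bottom shelf rests on the floor (its underside at z = 0) and the clear gap between one shelf's top and the next shelf's underside is 360 mm.

The I-beam is on the floor beside the table on its +y side. The bookshelf is on top of the table, centred.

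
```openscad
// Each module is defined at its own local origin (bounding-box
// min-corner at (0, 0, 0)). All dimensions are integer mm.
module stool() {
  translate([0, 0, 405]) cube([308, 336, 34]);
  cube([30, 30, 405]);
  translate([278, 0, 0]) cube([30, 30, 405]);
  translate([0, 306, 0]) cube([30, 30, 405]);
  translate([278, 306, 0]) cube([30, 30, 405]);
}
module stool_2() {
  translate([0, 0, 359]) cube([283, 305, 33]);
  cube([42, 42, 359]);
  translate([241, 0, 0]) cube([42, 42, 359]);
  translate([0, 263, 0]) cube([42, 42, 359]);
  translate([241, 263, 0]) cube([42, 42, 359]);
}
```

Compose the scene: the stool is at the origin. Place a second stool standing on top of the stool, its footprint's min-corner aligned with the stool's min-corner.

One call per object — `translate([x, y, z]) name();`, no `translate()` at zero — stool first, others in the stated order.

stool();
translate([0, 0, 439]) stool_2();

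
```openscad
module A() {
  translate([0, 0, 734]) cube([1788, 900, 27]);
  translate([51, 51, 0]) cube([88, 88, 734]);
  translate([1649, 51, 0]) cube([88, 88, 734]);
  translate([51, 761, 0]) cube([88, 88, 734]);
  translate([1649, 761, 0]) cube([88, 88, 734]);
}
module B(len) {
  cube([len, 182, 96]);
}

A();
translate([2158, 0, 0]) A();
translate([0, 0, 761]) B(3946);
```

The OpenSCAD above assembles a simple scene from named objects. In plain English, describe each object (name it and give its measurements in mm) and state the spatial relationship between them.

A is a table with a 1788×900 mm rectangular top, 27 mm thick, top surface at z = 761 mm, supported by four 88×88 mm square legs, each inset 51 mm from the nearest pair of top edges, running from the floor.

B is a rectangular beam 3946 mm long (x), 182 mm deep (y), 96 mm thick (z).

The beam spans the tops of two tables placed 370 mm apart, resting at z = 761 mm.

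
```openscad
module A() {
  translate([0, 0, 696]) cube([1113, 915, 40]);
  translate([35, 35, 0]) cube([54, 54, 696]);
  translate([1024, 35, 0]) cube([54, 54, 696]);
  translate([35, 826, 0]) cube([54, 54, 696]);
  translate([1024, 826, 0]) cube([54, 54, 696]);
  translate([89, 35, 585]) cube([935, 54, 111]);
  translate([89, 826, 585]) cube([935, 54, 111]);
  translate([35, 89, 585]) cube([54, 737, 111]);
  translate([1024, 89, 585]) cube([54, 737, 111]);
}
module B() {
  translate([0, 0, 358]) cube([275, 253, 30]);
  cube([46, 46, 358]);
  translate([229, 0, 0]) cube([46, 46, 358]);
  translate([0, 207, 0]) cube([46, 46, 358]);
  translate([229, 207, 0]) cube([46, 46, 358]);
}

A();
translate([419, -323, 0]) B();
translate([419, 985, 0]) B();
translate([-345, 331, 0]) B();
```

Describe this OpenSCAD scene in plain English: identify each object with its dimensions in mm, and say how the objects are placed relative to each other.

A is a table: top 1113 mm (x) × 915 mm (y), 40 mm thick, upper face at z = 736 mm, on four 54×54 mm square legs, each inset 35 mm from the nearest pair of top edges, running from z = 0 to the bottom of the top. Four apron rails, 54 mm thick and 111 mm tall, run between adjacent legs with their top edges flush with the underside of the top and their outer faces flush with the legs' outer faces.

B is a four-legged stool. The seat is a 275×253×30 mm slab whose top surface is at z = 388 mm; four square legs, each 46×46 mm in cross-section, run from the floor (z = 0) to the underside of the seat, each flush with a corner of the seat.

Three stools sit around the table at the −y, +y, −x sides.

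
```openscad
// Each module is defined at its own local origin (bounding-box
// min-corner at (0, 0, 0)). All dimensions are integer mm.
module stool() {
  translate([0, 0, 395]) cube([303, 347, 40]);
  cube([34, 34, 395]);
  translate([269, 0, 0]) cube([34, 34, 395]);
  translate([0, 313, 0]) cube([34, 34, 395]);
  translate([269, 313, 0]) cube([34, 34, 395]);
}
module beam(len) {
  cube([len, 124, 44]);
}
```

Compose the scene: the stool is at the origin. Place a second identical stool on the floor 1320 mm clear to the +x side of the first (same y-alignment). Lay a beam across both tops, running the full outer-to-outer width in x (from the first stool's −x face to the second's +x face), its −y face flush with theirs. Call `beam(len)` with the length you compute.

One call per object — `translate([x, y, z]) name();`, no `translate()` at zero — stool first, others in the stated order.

stool();
translate([1623, 0, 0]) stool();
translate([0, 0, 435]) beam(1926);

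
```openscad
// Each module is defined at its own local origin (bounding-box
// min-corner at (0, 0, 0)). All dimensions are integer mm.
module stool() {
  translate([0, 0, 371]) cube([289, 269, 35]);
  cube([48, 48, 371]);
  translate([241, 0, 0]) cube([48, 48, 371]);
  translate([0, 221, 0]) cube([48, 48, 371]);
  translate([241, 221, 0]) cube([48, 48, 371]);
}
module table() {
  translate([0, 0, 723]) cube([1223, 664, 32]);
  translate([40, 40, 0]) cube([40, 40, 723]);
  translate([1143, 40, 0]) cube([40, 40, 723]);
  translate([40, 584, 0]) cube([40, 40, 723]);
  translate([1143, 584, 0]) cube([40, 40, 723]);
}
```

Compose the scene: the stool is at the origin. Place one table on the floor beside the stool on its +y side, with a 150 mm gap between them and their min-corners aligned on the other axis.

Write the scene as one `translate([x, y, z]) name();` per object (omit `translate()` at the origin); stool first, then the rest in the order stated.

stool();
translate([0, 419, 0]) table();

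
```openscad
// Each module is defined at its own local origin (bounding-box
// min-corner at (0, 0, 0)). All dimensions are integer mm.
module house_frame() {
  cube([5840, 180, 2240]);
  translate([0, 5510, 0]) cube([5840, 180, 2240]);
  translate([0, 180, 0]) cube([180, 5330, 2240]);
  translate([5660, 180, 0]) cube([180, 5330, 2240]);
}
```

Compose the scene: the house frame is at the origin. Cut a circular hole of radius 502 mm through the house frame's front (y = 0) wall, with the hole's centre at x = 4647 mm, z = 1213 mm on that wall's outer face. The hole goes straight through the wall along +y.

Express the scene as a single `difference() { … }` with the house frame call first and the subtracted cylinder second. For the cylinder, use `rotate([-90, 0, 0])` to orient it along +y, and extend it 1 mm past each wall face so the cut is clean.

difference() {
  house_frame();
  translate([4647, -1, 1213]) rotate([-90, 0, 0]) cylinder(h = 182, r = 502);
}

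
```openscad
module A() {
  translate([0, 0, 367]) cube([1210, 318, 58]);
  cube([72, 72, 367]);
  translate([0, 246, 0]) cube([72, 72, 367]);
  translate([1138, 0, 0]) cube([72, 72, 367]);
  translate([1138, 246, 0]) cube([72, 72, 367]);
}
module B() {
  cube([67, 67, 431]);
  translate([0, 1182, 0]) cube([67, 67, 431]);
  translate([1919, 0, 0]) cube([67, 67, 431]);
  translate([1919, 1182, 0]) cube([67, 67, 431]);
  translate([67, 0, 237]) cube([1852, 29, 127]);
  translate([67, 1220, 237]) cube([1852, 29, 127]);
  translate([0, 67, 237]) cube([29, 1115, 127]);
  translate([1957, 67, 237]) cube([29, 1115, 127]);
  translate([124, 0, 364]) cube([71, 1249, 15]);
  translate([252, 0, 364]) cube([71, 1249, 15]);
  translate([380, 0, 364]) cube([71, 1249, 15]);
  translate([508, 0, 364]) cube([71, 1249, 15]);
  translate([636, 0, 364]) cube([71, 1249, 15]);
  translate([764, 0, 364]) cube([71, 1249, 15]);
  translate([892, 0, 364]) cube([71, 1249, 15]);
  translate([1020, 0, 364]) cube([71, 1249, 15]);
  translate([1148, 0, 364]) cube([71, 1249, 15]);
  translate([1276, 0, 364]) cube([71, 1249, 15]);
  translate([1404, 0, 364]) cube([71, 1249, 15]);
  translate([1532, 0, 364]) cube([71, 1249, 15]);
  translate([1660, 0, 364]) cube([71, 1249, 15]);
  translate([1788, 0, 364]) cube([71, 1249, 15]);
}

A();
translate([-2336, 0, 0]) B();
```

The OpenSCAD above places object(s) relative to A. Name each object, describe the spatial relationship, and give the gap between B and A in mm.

The bed frame's nearest face is 350 mm from the bench's −x face.

A is a bench. B is a bed frame. The bed frame is on the floor beside the bench on its −x side. The gap between the bed frame and the bench is 350 mm.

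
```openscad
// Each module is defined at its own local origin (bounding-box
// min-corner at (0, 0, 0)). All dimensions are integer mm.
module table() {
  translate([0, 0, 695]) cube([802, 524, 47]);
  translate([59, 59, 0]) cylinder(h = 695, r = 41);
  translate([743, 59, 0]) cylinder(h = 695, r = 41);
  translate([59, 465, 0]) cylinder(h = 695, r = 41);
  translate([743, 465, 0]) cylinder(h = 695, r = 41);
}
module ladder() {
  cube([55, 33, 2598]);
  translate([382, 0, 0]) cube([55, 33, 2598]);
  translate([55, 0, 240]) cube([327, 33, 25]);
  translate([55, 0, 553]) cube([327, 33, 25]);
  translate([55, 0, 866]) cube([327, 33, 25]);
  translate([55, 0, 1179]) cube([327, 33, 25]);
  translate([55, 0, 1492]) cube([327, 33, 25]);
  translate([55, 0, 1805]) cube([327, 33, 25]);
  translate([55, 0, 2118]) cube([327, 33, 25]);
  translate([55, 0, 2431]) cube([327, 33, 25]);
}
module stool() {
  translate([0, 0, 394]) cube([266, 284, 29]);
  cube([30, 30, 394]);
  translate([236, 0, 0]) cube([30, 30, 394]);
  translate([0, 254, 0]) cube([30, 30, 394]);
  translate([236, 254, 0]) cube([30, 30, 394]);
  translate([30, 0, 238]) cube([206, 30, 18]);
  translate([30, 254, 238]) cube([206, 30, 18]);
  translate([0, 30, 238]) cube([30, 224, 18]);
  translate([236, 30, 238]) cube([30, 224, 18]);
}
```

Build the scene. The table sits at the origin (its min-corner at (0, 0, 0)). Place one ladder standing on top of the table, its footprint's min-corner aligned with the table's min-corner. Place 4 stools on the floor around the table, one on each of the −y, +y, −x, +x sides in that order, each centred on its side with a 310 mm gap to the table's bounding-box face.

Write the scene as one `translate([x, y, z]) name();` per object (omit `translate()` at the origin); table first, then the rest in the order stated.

table();
translate([0, 0, 742]) ladder();
translate([268, -594, 0]) stool();
translate([268, 834, 0]) stool();
translate([-576, 120, 0]) stool();
translate([1112, 120, 0]) stool();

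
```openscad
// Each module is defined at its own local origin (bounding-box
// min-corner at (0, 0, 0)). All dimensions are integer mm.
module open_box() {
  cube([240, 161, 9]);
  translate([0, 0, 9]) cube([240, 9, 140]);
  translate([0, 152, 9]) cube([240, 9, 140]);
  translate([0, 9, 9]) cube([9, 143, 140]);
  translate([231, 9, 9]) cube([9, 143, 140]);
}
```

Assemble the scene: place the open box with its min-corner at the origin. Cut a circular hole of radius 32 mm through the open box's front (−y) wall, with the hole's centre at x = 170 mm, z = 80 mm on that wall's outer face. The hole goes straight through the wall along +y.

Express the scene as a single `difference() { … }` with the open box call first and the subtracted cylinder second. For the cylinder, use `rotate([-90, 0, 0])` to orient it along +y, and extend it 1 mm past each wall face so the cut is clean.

difference() {
  open_box();
  translate([170, -1, 80]) rotate([-90, 0, 0]) cylinder(h = 11, r = 32);
}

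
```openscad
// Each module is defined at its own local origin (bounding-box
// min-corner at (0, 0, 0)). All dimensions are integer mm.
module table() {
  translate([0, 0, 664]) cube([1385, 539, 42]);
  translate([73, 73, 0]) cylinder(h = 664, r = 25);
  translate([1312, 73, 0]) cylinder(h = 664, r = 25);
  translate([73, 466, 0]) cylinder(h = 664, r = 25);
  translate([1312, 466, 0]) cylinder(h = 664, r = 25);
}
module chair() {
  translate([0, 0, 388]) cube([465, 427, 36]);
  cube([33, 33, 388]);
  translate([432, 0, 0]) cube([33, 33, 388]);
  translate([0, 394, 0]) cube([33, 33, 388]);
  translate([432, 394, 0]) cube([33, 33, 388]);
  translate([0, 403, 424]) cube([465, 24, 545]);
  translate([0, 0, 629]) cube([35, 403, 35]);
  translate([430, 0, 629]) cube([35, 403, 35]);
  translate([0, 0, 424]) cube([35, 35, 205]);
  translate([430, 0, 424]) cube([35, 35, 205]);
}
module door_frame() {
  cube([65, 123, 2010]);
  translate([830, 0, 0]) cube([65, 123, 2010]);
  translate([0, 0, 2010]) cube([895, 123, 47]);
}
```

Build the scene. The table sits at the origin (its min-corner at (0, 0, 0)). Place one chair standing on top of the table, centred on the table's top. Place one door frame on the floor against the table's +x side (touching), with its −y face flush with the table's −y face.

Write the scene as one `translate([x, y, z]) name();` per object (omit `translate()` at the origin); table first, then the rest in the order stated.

table();
translate([460, 56, 706]) chair();
translate([1385, 0, 0]) door_frame();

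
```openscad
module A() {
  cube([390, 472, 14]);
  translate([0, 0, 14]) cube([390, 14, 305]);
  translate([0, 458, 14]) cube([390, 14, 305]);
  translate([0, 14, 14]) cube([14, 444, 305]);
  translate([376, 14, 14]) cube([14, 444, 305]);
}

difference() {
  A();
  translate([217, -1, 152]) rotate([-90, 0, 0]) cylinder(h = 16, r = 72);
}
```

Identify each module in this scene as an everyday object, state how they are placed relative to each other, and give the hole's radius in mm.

A is an open box. The open box has a circular hole through its front wall. The hole's radius is 72 mm.

The subtracted cylinder has r = 72 mm.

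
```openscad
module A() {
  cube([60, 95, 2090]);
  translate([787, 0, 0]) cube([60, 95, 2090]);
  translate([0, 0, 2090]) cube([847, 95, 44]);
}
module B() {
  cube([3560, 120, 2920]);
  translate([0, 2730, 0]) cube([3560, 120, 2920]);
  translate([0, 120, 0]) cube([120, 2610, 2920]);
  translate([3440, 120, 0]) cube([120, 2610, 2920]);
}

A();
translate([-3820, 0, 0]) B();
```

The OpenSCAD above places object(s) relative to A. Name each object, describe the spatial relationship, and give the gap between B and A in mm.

The house frame's nearest face is 260 mm from the door frame's −x face.

A is a door frame. B is a house frame. The house frame is on the floor beside the door frame on its −x side. The gap between the house frame and the door frame is 260 mm.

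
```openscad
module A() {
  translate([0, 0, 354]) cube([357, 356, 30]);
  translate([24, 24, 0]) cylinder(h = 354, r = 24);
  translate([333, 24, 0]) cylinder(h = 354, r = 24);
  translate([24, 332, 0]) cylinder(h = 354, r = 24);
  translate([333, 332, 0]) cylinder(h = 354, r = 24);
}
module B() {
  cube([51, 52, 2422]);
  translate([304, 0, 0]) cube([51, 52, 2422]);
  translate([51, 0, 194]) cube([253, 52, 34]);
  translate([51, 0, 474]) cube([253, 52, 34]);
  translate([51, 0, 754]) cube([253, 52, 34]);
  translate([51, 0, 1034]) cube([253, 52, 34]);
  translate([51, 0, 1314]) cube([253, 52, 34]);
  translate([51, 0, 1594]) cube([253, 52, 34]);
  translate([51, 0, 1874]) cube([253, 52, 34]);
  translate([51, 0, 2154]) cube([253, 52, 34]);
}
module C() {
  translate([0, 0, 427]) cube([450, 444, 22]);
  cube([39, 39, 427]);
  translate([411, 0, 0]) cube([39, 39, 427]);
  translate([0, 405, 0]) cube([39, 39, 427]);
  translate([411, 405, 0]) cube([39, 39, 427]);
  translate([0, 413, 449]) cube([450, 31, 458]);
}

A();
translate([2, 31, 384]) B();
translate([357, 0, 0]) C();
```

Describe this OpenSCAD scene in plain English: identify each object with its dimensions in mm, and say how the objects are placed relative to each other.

A is a simple wooden stool: a rectangular seat 357 mm (x) by 356 mm (y), 30 mm thick, top face at z = 384 mm, on four round legs, each 48 mm in diameter. The legs rest on z = 0, each leg's axis is inset half a diameter from the nearest pair of seat edges (so the leg's bounding box is flush with the corner).

B is a wooden ladder with two side rails of 51×52 mm section and 2422 mm height, set 355 mm apart overall. Between them run 8 rectangular rungs (52 mm deep, 34 mm thick), front faces flush with the rails' −y face. The bottom of the first rung is 194 mm above the floor and each subsequent rung is 280 mm higher than the one below.

C is a chair. The seat is a 450×444×22 mm slab with its top at z = 449 mm, on four 39×39 mm corner legs (flush with the seat edges, standing on z = 0). A flat backrest 31 mm thick, 458 mm tall, spans the full seat width and rises from the seat top along its +y edge, rear face flush with the rear of the seat.

The ladder is on top of the stool. The chair is against the stool's +x side, with their −y faces flush.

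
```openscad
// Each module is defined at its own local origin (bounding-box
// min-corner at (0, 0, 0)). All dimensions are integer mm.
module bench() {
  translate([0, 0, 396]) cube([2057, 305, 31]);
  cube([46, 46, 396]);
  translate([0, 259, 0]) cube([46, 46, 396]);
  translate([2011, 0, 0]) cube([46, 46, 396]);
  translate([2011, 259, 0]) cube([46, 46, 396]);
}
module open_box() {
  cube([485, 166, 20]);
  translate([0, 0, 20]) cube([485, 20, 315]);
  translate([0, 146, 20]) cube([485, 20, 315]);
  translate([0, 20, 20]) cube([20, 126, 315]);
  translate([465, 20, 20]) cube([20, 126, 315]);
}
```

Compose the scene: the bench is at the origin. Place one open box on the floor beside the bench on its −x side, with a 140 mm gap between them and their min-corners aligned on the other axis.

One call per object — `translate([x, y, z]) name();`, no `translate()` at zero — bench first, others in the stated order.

bench();
translate([-625, 0, 0]) open_box();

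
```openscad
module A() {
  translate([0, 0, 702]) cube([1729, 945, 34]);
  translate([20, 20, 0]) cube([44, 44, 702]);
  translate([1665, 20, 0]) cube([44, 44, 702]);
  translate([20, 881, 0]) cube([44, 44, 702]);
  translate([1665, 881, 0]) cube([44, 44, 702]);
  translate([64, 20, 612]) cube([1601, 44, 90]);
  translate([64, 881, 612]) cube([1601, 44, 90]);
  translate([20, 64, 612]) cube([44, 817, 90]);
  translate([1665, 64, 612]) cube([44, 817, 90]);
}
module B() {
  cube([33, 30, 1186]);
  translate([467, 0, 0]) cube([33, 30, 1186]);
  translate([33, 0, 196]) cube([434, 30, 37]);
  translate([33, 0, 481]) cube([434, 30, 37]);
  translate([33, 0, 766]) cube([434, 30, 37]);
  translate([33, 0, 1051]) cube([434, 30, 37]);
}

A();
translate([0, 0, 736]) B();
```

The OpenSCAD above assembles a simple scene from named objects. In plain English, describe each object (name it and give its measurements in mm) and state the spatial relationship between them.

A is a table: top 1729 mm (x) × 945 mm (y), 34 mm thick, upper face at z = 736 mm, on four 44×44 mm square legs, each inset 20 mm from the nearest pair of top edges, running from z = 0 to the bottom of the top. Four apron rails, 44 mm thick and 90 mm tall, run between adjacent legs with their top edges flush with the underside of the top and their outer faces flush with the legs' outer faces.

B is a wooden ladder with two side rails of 33×30 mm section and 1186 mm height, set 500 mm apart overall. Between them run 4 rectangular rungs (30 mm deep, 37 mm thick), front faces flush with the rails' −y face. The bottom of the first rung is 196 mm above the floor and each subsequent rung is 285 mm higher than the one below.

The ladder is on top of the table.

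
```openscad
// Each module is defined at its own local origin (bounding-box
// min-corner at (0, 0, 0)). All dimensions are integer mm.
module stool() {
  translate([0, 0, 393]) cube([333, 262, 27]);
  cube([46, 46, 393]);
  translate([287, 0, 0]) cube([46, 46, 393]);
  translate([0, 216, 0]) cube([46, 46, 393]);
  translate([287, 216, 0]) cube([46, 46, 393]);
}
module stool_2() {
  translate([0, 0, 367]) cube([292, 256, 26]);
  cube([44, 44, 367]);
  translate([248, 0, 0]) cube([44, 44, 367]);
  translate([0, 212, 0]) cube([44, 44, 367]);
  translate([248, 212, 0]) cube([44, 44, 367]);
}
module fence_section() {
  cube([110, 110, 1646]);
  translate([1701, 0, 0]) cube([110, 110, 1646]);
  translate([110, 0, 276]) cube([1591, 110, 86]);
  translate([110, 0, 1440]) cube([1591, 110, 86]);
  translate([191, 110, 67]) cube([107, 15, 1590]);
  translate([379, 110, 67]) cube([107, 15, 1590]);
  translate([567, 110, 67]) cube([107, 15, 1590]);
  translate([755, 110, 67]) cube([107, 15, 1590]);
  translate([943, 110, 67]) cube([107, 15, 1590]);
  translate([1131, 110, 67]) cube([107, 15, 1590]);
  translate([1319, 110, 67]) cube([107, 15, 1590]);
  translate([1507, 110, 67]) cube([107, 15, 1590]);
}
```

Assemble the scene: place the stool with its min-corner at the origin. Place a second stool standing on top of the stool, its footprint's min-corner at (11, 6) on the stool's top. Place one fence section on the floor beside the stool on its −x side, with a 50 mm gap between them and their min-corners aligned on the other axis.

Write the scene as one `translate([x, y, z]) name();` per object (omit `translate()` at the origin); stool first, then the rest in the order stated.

stool();
translate([11, 6, 420]) stool_2();
translate([-1861, 0, 0]) fence_section();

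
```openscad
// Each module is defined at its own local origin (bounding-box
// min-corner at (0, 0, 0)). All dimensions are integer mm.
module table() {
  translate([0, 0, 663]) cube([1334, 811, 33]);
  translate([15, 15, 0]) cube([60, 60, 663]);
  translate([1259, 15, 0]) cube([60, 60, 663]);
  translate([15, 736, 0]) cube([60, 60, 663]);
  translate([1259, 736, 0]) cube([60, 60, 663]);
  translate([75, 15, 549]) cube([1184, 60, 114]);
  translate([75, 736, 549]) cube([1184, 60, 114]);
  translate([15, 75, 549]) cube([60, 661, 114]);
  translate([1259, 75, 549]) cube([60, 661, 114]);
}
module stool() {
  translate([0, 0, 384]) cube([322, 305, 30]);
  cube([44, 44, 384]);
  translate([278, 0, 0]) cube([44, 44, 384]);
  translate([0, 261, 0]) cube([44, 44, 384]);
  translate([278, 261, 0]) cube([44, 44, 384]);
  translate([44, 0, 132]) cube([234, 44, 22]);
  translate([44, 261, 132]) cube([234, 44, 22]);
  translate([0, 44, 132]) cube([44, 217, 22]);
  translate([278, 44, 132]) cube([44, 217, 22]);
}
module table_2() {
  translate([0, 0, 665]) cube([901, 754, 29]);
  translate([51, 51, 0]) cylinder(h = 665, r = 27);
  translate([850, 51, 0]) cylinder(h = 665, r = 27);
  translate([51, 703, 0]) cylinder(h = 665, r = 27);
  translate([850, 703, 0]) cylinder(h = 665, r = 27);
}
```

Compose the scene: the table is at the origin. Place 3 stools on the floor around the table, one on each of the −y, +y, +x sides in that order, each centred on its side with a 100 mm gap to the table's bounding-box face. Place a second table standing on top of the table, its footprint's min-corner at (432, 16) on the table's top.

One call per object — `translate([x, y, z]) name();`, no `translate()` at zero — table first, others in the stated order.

table();
translate([506, -405, 0]) stool();
translate([506, 911, 0]) stool();
translate([1434, 253, 0]) stool();
translate([432, 16, 696]) table_2();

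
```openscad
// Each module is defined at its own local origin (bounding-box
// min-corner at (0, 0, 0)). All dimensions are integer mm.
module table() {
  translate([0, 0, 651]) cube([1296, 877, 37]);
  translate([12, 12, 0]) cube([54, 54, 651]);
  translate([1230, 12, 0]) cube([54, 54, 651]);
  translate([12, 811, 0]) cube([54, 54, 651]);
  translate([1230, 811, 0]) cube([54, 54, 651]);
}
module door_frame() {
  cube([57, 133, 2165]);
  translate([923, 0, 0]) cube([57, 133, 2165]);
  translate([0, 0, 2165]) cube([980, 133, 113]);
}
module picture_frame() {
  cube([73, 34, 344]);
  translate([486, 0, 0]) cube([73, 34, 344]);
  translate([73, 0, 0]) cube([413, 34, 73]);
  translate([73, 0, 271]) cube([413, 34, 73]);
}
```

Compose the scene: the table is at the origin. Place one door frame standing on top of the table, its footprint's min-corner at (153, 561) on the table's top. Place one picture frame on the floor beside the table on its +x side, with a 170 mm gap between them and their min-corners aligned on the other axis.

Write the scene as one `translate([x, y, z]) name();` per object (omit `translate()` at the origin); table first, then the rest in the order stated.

table();
translate([153, 561, 688]) door_frame();
translate([1466, 0, 0]) picture_frame();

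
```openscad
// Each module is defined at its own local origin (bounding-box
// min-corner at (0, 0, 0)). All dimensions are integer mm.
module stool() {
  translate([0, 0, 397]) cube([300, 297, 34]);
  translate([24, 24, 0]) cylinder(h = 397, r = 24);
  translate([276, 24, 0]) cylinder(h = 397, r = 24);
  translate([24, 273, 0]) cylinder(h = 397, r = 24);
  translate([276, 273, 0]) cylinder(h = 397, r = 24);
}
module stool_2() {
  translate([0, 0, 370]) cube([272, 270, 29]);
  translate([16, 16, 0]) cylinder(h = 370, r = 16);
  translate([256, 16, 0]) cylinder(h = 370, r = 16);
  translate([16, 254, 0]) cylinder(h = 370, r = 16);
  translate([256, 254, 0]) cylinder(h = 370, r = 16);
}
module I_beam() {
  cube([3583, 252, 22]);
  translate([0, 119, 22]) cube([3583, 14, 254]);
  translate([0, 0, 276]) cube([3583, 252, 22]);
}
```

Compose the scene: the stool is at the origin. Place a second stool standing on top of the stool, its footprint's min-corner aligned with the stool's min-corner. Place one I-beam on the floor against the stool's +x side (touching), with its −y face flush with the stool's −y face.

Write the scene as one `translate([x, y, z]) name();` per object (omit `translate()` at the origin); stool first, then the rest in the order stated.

stool();
translate([0, 0, 431]) stool_2();
translate([300, 0, 0]) I_beam();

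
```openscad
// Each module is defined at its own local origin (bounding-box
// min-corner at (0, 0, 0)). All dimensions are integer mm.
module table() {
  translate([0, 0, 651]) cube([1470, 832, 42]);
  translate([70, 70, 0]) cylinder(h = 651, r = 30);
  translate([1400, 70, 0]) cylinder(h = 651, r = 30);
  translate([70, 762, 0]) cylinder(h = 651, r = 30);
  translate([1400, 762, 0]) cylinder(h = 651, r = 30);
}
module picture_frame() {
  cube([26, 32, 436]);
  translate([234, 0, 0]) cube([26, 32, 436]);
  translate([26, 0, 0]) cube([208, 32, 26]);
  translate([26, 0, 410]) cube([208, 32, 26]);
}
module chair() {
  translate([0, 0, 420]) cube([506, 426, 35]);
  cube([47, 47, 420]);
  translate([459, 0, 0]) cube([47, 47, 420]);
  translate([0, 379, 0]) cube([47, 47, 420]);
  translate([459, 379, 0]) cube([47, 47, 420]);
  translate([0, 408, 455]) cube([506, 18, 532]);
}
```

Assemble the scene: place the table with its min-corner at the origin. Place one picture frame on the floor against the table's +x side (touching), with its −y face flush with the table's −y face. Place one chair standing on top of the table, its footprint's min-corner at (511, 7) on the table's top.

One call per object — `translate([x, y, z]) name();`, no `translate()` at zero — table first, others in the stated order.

table();
translate([1470, 0, 0]) picture_frame();
translate([511, 7, 693]) chair();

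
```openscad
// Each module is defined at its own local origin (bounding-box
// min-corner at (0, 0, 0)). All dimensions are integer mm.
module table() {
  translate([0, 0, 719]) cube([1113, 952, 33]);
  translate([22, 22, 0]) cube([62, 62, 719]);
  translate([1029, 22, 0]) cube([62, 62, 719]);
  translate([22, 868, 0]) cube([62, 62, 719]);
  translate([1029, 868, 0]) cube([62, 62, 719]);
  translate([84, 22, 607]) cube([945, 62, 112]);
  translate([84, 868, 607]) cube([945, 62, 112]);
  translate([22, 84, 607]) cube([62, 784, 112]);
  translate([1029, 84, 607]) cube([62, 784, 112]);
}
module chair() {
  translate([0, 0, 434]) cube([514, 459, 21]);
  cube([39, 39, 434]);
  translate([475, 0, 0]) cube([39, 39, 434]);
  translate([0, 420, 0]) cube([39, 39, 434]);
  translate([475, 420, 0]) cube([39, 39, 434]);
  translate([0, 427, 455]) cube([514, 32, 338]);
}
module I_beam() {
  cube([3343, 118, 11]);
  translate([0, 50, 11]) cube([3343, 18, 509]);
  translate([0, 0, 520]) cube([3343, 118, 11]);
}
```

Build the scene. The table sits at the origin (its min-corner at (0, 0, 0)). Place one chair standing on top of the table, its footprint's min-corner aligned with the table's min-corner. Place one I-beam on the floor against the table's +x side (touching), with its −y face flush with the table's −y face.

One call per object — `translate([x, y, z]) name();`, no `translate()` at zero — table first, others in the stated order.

table();
translate([0, 0, 752]) chair();
translate([1113, 0, 0]) I_beam();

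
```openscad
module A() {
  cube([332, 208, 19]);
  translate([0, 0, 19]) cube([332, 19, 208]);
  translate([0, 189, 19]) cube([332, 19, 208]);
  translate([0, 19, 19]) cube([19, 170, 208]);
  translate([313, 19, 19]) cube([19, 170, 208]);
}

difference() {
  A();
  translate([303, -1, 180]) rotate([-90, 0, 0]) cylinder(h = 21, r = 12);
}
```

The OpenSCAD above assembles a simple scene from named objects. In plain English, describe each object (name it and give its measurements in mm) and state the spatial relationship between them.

A is an open storage box with external size 332×208×227 mm and wall thickness 19 mm (the base is also 19 mm thick). The base covers the whole footprint; the four walls stand on the base, with the y-facing walls full-width and the x-facing walls fitting between their inner faces.

The open box has a circular hole of radius 12 mm through its front wall, centred at (x = 303, z = 180).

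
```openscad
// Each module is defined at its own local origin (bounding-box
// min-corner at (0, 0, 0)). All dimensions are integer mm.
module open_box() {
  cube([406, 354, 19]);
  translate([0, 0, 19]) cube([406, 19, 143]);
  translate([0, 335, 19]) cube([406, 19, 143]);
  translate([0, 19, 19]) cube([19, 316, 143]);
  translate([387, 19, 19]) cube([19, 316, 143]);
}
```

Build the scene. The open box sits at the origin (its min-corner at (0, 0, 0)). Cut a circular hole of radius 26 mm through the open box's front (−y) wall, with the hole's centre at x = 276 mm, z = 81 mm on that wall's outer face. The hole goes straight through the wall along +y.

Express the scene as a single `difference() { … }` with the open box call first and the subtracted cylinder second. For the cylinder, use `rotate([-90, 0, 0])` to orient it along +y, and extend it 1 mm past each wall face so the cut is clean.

difference() {
  open_box();
  translate([276, -1, 81]) rotate([-90, 0, 0]) cylinder(h = 21, r = 26);
}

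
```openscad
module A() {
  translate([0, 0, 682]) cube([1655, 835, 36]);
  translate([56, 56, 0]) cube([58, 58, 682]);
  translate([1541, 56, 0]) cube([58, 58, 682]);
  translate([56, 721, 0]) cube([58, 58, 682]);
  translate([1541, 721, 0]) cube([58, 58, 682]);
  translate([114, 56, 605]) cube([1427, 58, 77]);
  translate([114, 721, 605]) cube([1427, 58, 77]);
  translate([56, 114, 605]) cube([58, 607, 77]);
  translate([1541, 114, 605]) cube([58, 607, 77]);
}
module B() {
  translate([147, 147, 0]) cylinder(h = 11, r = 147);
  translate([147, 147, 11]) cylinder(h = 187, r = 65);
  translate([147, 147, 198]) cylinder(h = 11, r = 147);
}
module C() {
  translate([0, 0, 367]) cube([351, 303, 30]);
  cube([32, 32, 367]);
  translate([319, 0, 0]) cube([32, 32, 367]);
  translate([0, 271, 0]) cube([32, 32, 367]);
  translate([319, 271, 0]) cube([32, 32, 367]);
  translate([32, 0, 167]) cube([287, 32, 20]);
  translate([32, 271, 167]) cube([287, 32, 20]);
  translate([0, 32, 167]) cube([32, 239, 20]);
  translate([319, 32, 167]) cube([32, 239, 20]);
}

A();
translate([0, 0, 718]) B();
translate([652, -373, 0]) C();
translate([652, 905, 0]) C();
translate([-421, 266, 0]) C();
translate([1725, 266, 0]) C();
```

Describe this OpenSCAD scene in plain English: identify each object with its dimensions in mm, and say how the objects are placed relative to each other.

A is a rectangular dining table. The top is 1655×835×36 mm with its upper surface at z = 718 mm. It stands on four 58×58 mm square legs, each inset 56 mm from the nearest pair of top edges, running from the floor to the underside of the top. Four apron rails, 58 mm thick and 77 mm tall, run between adjacent legs with their top edges flush with the underside of the top and their outer faces flush with the legs' outer faces.

B is a spool: two coaxial disc flanges of radius 147 mm and thickness 11 mm, joined by a core cylinder of radius 65 mm and height 187 mm. The lower flange rests on z = 0 and the three cylinders share a vertical axis.

C is a four-legged stool. The seat is a 351×303×30 mm slab whose top surface is at z = 397 mm; four square legs, each 32×32 mm in cross-section, run from the floor (z = 0) to the underside of the seat, each flush with a corner of the seat. Four stretchers, 32 mm wide and 20 mm tall, connect adjacent legs with their undersides at z = 167 mm, each running between the inner faces of the legs it joins and aligned with the legs' outer faces on the other axis.

The spool is on top of the table. Four stools sit around the table at the −y, +y, −x, +x sides.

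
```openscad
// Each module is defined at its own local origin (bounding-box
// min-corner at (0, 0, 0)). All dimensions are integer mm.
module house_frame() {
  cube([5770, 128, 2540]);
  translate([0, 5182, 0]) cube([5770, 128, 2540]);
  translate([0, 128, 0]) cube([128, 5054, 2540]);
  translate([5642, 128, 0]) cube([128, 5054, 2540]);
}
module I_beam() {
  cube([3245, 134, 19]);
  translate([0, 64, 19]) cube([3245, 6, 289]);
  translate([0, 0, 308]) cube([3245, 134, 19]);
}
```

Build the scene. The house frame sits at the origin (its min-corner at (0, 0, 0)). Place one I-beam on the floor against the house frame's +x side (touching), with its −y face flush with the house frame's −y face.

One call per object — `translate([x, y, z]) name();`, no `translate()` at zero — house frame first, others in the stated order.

house_frame();
translate([5770, 0, 0]) I_beam();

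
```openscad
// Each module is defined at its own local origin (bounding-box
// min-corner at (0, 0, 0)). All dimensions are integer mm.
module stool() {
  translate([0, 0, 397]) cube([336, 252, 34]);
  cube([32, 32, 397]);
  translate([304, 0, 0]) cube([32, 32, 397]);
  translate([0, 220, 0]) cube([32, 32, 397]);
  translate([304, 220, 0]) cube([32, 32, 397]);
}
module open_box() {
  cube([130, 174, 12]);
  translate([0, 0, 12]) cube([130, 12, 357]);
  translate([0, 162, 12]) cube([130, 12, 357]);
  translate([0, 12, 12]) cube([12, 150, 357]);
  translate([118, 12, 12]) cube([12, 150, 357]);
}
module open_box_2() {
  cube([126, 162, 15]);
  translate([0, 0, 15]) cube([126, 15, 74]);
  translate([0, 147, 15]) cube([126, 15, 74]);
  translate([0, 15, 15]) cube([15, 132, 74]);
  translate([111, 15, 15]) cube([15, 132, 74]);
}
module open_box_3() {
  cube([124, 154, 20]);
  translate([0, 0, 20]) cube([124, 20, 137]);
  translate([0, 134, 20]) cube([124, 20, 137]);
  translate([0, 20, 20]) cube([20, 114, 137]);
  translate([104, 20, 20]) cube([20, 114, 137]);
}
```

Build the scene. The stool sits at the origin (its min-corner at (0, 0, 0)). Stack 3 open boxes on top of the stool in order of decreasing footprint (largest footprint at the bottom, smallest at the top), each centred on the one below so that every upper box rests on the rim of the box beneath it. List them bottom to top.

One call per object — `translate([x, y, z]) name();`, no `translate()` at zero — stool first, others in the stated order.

stool();
translate([103, 39, 431]) open_box();
translate([105, 45, 800]) open_box_2();
translate([106, 49, 889]) open_box_3();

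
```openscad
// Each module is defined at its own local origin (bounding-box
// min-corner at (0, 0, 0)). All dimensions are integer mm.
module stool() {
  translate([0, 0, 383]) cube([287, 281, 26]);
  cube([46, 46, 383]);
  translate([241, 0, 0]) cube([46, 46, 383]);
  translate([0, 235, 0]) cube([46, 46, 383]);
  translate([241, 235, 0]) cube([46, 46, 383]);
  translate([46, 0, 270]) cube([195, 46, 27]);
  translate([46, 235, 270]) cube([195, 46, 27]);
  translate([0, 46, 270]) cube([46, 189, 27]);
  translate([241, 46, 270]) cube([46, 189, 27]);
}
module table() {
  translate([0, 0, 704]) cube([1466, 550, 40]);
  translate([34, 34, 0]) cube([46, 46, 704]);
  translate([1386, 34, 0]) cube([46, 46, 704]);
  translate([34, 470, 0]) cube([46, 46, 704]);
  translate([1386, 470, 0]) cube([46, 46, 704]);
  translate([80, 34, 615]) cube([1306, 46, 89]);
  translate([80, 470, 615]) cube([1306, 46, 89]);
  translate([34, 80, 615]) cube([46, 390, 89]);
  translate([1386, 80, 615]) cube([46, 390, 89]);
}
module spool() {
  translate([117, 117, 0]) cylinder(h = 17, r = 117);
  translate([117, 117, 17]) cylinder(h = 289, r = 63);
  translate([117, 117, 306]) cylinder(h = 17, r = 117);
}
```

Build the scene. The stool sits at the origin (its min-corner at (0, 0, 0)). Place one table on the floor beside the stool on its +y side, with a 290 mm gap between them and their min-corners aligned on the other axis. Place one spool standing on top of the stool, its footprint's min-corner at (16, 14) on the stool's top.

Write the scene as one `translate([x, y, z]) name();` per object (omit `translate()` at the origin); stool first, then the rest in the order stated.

stool();
translate([0, 571, 0]) table();
translate([16, 14, 409]) spool();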